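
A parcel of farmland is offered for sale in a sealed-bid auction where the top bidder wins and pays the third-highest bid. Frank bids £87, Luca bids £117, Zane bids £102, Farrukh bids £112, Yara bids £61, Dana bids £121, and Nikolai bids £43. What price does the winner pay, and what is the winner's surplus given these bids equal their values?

Bids in descending order: Dana £121 > Luca £117 > Farrukh £112 > Zane £102 > Frank £87 > Yara £61 > Nikolai £43.
Dana is the highest bidder, so Dana wins.
Under the third-price rule, the price is the third-highest bid: £112.
Surplus = £121 − £112 = £9.

The winner pays £112 for a surplus of £9.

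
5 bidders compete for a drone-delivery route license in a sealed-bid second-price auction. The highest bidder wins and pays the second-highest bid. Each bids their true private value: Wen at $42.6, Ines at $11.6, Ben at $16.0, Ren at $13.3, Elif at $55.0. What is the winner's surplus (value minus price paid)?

Bids in descending order: Elif $55.0, then Wen $42.6, then Ben $16.0, then Ren $13.3, then Ines $11.6.
Elif wins with the top bid and pays the second-highest, $42.6.
Surplus = $55.0 − $42.6 = $12.4.

$12.4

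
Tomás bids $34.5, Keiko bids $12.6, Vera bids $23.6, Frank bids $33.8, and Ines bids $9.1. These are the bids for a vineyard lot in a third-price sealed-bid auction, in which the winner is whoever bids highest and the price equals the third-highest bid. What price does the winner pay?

Ordered from highest: Tomás $34.5, then Frank $33.8, then Vera $23.6, then Keiko $12.6, then Ines $9.1.
Tomás is the highest bidder, so Tomás wins.
Under the third-price rule, the price is the third-highest bid: $23.6.

The winner pays $23.6.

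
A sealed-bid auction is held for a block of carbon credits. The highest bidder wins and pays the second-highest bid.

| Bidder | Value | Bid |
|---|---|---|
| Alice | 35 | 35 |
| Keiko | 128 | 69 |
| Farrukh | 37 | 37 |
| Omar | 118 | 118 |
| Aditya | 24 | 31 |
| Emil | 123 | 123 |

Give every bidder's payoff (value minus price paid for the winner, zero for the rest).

Payoffs: Alice 0, Keiko 0, Farrukh 0, Omar 0, Aditya 0, Emil 5.

Bids in descending order: Emil 123; Omar 118; Keiko 69; Farrukh 37; Alice 35; Aditya 31.
Emil has the top bid and wins; the price is the second-highest bid, 118.
Emil's payoff = 123 − 118 = 5. All other bidders lose, so their payoff is 0.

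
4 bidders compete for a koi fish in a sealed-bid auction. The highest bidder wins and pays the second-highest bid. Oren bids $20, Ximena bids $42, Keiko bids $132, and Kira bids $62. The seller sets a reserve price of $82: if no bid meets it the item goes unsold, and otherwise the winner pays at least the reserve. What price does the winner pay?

Bids in descending order: Keiko $132, then Kira $62, then Ximena $42, then Oren $20.
Keiko has the highest bid, so Keiko wins.
The second-highest bid is $62, but the reserve $82 is higher, so the price is the reserve.

$82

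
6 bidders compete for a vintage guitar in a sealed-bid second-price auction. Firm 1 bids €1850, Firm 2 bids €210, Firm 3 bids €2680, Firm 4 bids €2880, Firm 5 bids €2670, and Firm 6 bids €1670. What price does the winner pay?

Bids in descending order: Firm 4 €2880, then Firm 3 €2680, then Firm 5 €2670, then Firm 1 €1850, then Firm 6 €1670, then Firm 2 €210.
Firm 4 has the highest bid, so Firm 4 wins.
The second-highest bid is €2680, so that is what Firm 4 pays.

The winner pays €2680.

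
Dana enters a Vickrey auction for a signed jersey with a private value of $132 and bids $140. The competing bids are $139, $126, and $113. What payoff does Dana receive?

Dana's payoff: -$7.

Highest competing bid: $139.
Dana's bid $140 is the highest overall, so Dana wins and pays the second-highest bid, $139.
Payoff = value − price = $132 − $139 = -$7.
Overbidding won the item at a price above value — truthful bidding would have avoided this loss.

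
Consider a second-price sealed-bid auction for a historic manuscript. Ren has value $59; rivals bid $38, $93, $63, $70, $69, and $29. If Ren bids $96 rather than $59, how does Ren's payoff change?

The highest competing bid is $93.
Bidding truthfully at $59: the top bid is $93 (a rival), so Ren loses. Payoff = $0.
Bidding $96: Ren has the top bid, wins, and pays the second-highest bid $93. Payoff = $59 − $93 = -$34.
Change = -$34 − $0 = -$34.
Deviating from a truthful bid can only lose payoff in a second-price auction — never gain.

Change in payoff: -$34.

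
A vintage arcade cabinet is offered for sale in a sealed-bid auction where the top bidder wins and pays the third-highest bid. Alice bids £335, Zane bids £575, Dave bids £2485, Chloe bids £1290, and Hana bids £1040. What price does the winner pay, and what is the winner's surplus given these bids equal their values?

Sorted high to low: Dave £2485; Chloe £1290; Hana £1040; Zane £575; Alice £335.
Dave is the highest bidder, so Dave wins.
Under the third-price rule, the price is the third-highest bid: £1040.
Surplus = £2485 − £1040 = £1445.

The winner pays £1040 for a surplus of £1445.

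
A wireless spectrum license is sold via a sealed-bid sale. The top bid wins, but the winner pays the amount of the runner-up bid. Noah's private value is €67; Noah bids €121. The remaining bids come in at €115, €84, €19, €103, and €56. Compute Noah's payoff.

-€48

Highest competing bid: €115.
Noah's bid €121 is the highest overall, so Noah wins and pays the second-highest bid, €115.
Payoff = value − price = €67 − €115 = -€48.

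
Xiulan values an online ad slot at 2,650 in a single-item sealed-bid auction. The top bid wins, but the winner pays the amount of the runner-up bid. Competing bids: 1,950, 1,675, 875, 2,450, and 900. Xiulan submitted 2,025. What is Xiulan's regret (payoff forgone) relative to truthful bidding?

The highest competing bid is 2,450.
Bidding truthfully at 2,650: Xiulan has the top bid, wins, and pays the second-highest bid 2,450. Payoff = 2,650 − 2,450 = 200.
Bidding 2,025: the top bid is 2,450 (a rival), so Xiulan loses. Payoff = 0.
Regret = truthful payoff − actual payoff = 200 − 0 = 200.

200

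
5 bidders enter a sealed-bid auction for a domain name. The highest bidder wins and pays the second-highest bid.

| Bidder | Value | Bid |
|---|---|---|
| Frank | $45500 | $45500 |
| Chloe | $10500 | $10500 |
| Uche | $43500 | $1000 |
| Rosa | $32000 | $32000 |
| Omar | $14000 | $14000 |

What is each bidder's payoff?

Frank $13500, Chloe $0, Uche $0, Rosa $0, Omar $0.

Ordered from highest: Frank $45500; Rosa $32000; Omar $14000; Chloe $10500; Uche $1000.
Frank has the top bid and wins; the price is the second-highest bid, $32000.
Frank's payoff = $45500 − $32000 = $13500. All other bidders lose, so their payoff is 0.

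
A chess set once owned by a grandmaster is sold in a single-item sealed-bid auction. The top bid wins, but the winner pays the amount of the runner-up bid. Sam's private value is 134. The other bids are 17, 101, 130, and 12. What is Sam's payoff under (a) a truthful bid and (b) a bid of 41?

(a) 4  (b) 0

The highest competing bid is 130.
Bidding truthfully at 134: Sam has the top bid, wins, and pays the second-highest bid 130. Payoff = 134 − 130 = 4.
Bidding 41: the top bid is 130 (a rival), so Sam loses. Payoff = 0.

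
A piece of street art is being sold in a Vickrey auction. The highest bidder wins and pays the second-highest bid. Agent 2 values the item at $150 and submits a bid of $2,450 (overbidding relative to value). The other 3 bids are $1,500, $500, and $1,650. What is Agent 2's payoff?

Highest competing bid: $1,650.
Agent 2's bid $2,450 is the highest overall, so Agent 2 wins and pays the second-highest bid, $1,650.
Payoff = value − price = $150 − $1,650 = -$1,500.

The bidder's payoff: -$1,500.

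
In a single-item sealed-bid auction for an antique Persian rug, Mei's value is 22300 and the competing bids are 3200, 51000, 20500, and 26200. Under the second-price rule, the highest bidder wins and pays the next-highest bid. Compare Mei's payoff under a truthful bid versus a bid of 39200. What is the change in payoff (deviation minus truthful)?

The highest competing bid is 51000.
Bidding truthfully at 22300: the top bid is 51000 (a rival), so Mei loses. Payoff = 0.
Bidding 39200: the top bid is 51000 (a rival), so Mei loses. Payoff = 0.
Change = 0 − 0 = 0.

Payoff change: 0.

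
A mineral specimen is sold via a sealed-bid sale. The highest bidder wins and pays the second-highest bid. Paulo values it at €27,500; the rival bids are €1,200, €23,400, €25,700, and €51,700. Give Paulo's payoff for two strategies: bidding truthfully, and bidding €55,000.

Truthful: €0; alternative: -€24,200.

The highest competing bid is €51,700.
Bidding truthfully at €27,500: the top bid is €51,700 (a rival), so Paulo loses. Payoff = €0.
Bidding €55,000: Paulo has the top bid, wins, and pays the second-highest bid €51,700. Payoff = €27,500 − €51,700 = -€24,200.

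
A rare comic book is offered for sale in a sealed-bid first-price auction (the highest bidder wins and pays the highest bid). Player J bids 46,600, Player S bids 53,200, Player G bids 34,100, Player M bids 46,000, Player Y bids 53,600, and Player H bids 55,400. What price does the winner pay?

Ranking the bids: Player H 55,400; Player Y 53,600; Player S 53,200; Player J 46,600; Player M 46,000; Player G 34,100.
Player H is the highest bidder, so Player H wins.
Under the first-price rule, the price is the highest bid: 55,400.

Price paid: 55,400.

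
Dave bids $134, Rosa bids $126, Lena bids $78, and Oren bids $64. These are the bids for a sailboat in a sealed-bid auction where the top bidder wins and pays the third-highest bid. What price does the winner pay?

Ranking the bids: Dave $134, then Rosa $126, then Lena $78, then Oren $64.
Dave is the highest bidder, so Dave wins.
Under the third-price rule, the price is the third-highest bid: $78.

The winner pays $78.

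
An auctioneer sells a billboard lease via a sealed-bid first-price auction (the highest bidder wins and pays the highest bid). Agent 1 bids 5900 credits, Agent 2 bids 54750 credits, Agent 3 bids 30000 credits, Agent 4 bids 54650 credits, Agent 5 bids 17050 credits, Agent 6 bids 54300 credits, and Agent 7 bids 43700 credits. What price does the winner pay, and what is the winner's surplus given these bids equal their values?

Ordered from highest: Agent 2 54750 credits, then Agent 4 54650 credits, then Agent 6 54300 credits, then Agent 7 43700 credits, then Agent 3 30000 credits, then Agent 5 17050 credits, then Agent 1 5900 credits.
Agent 2 is the highest bidder, so Agent 2 wins.
Under the first-price rule, the price is the highest bid: 54750 credits.
Surplus = 54750 credits − 54750 credits = 0 credits.

The winner pays 54750 credits for a surplus of 0 credits.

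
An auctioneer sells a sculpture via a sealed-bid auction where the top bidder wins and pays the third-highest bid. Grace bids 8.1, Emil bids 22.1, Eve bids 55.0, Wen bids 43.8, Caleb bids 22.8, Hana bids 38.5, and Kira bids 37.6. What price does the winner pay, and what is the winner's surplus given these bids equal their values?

Bids in descending order: Eve 55.0 > Wen 43.8 > Hana 38.5 > Kira 37.6 > Caleb 22.8 > Emil 22.1 > Grace 8.1.
Eve is the highest bidder, so Eve wins.
Under the third-price rule, the price is the third-highest bid: 38.5.
Surplus = 55.0 − 38.5 = 16.5.

Price 38.5; surplus 16.5.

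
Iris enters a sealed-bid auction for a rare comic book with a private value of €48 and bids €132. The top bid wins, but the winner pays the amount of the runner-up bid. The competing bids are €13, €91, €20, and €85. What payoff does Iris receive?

Highest competing bid: €91.
Iris's bid €132 is the highest overall, so Iris wins and pays the second-highest bid, €91.
Payoff = value − price = €48 − €91 = -€43.

Iris's payoff: -€43.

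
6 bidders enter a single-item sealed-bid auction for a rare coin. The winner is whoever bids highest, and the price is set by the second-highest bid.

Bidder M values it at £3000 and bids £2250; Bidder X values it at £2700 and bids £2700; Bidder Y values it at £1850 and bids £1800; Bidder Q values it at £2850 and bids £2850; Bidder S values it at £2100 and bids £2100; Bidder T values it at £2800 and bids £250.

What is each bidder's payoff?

Payoffs: Bidder M £0, Bidder X £0, Bidder Y £0, Bidder Q £150, Bidder S £0, Bidder T £0.

Ordered from highest: Bidder Q £2850, then Bidder X £2700, then Bidder M £2250, then Bidder S £2100, then Bidder Y £1800, then Bidder T £250.
Bidder Q has the top bid and wins; the price is the second-highest bid, £2700.
Bidder Q's payoff = £2850 − £2700 = £150. All other bidders lose, so their payoff is 0.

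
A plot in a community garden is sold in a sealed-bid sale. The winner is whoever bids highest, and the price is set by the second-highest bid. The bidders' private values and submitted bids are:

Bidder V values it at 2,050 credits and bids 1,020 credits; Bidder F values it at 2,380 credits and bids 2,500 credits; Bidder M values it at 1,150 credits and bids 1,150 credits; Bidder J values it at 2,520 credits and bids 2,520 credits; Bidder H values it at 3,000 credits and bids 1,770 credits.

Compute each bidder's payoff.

Ordered from highest: Bidder J 2,520 credits, then Bidder F 2,500 credits, then Bidder H 1,770 credits, then Bidder M 1,150 credits, then Bidder V 1,020 credits.
Bidder J has the top bid and wins; the price is the second-highest bid, 2,500 credits.
Bidder J's payoff = 2,520 credits − 2,500 credits = 20 credits. All other bidders lose, so their payoff is 0.

Payoffs: Bidder V 0 credits, Bidder F 0 credits, Bidder M 0 credits, Bidder J 20 credits, Bidder H 0 credits.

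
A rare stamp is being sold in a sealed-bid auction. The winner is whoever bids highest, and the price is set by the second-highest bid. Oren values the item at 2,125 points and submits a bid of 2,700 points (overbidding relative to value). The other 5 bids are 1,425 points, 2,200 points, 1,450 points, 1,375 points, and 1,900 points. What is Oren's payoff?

Oren's payoff: -75 points.

Highest competing bid: 2,200 points.
Oren's bid 2,700 points is the highest overall, so Oren wins and pays the second-highest bid, 2,200 points.
Payoff = value − price = 2,125 points − 2,200 points = -75 points.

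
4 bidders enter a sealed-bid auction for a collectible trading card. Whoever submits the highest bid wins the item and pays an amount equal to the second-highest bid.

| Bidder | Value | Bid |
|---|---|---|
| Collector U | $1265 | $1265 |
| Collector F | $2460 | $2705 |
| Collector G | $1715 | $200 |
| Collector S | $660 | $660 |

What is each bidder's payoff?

Payoffs: Collector U $0, Collector F $1195, Collector G $0, Collector S $0.

Bids in descending order: Collector F $2705; Collector U $1265; Collector S $660; Collector G $200.
Collector F has the top bid and wins; the price is the second-highest bid, $1265.
Collector F's payoff = $2460 − $1265 = $1195. All other bidders lose, so their payoff is 0.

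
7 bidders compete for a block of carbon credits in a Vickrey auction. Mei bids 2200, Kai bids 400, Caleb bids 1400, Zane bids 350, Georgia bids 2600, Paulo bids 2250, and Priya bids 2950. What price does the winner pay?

2600

Ordered from highest: Priya 2950 > Georgia 2600 > Paulo 2250 > Mei 2200 > Caleb 1400 > Kai 400 > Zane 350.
Priya has the highest bid, so Priya wins.
The second-highest bid is 2600, so that is what Priya pays.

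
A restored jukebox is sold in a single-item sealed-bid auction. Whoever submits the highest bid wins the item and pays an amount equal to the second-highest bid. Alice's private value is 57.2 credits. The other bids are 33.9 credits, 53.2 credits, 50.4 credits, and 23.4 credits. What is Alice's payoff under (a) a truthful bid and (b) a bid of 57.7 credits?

Truthful: 4.0 credits; alternative: 4.0 credits.

The highest competing bid is 53.2 credits.
Bidding truthfully at 57.2 credits: Alice has the top bid, wins, and pays the second-highest bid 53.2 credits. Payoff = 57.2 credits − 53.2 credits = 4.0 credits.
Bidding 57.7 credits: Alice has the top bid, wins, and pays the second-highest bid 53.2 credits. Payoff = 57.2 credits − 53.2 credits = 4.0 credits.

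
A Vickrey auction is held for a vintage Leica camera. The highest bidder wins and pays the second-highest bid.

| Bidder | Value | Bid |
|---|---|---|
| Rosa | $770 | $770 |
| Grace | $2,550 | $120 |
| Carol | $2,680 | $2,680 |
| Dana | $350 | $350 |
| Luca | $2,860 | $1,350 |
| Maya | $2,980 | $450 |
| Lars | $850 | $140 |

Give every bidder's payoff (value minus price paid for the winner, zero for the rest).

Ranking the bids: Carol $2,680; Luca $1,350; Rosa $770; Maya $450; Dana $350; Lars $140; Grace $120.
Carol has the top bid and wins; the price is the second-highest bid, $1,350.
Carol's payoff = $2,680 − $1,350 = $1,330. All other bidders lose, so their payoff is 0.

Payoffs: Rosa $0, Grace $0, Carol $1,330, Dana $0, Luca $0, Maya $0, Lars $0.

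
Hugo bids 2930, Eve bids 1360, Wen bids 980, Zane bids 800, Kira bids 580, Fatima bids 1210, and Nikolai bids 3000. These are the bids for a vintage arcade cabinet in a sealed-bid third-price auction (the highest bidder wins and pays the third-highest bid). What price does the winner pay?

The winner pays 1360.

Sorted high to low: Nikolai 3000, then Hugo 2930, then Eve 1360, then Fatima 1210, then Wen 980, then Zane 800, then Kira 580.
Nikolai is the highest bidder, so Nikolai wins.
Under the third-price rule, the price is the third-highest bid: 1360.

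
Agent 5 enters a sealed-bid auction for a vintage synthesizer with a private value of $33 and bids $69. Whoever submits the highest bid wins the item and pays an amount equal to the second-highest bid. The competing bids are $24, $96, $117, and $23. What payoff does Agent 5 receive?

Payoff = $0.

Highest competing bid: $117.
Agent 5's bid $69 is not the highest, so Agent 5 loses, pays nothing, and earns zero payoff.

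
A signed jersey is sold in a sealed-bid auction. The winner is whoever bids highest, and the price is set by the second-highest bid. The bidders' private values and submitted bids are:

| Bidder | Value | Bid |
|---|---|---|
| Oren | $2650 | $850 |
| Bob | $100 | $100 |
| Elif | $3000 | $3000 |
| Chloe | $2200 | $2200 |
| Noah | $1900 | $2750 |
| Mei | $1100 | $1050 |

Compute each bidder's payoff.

Ranking the bids: Elif $3000, then Noah $2750, then Chloe $2200, then Mei $1050, then Oren $850, then Bob $100.
Elif has the top bid and wins; the price is the second-highest bid, $2750.
Elif's payoff = $3000 − $2750 = $250. All other bidders lose, so their payoff is 0.

Payoffs: Oren $0, Bob $0, Elif $250, Chloe $0, Noah $0, Mei $0.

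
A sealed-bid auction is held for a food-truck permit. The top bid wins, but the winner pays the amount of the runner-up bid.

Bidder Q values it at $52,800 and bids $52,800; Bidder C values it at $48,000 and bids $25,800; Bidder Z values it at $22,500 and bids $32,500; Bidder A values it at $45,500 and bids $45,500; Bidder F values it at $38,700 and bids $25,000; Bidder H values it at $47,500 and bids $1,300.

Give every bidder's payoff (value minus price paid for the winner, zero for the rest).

Ranking the bids: Bidder Q $52,800, then Bidder A $45,500, then Bidder Z $32,500, then Bidder C $25,800, then Bidder F $25,000, then Bidder H $1,300.
Bidder Q has the top bid and wins; the price is the second-highest bid, $45,500.
Bidder Q's payoff = $52,800 − $45,500 = $7,300. All other bidders lose, so their payoff is 0.

Bidder Q $7,300, Bidder C $0, Bidder Z $0, Bidder A $0, Bidder F $0, Bidder H $0.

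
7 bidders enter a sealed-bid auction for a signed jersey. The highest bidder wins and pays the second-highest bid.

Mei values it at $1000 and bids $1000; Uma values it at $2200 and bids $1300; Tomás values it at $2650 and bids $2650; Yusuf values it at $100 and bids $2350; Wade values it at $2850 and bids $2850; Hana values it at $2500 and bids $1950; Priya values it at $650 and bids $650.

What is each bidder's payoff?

Mei $0, Uma $0, Tomás $0, Yusuf $0, Wade $200, Hana $0, Priya $0.

Ordered from highest: Wade $2850, then Tomás $2650, then Yusuf $2350, then Hana $1950, then Uma $1300, then Mei $1000, then Priya $650.
Wade has the top bid and wins; the price is the second-highest bid, $2650.
Wade's payoff = $2850 − $2650 = $200. All other bidders lose, so their payoff is 0.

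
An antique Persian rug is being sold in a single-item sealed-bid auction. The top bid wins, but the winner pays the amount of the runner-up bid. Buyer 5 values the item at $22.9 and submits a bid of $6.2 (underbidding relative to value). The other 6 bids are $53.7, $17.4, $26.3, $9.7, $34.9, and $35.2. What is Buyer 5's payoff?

$0.0

Highest competing bid: $53.7.
Buyer 5's bid $6.2 is not the highest, so Buyer 5 loses, pays nothing, and earns zero payoff.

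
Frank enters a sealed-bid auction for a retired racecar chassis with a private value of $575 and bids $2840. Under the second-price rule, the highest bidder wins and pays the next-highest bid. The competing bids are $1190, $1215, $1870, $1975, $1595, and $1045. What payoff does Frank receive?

-$1400

Highest competing bid: $1975.
Frank's bid $2840 is the highest overall, so Frank wins and pays the second-highest bid, $1975.
Payoff = value − price = $575 − $1975 = -$1400.
Overbidding won the item at a price above value — truthful bidding would have avoided this loss.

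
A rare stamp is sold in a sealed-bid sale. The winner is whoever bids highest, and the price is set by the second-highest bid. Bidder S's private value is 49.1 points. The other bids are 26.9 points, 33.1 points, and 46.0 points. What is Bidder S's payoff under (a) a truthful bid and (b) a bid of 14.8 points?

The highest competing bid is 46.0 points.
Bidding truthfully at 49.1 points: Bidder S has the top bid, wins, and pays the second-highest bid 46.0 points. Payoff = 49.1 points − 46.0 points = 3.1 points.
Bidding 14.8 points: the top bid is 46.0 points (a rival), so Bidder S loses. Payoff = 0.0 points.
Deviating from a truthful bid can only lose payoff in a second-price auction — never gain.

Truthful: 3.1 points; alternative: 0.0 points.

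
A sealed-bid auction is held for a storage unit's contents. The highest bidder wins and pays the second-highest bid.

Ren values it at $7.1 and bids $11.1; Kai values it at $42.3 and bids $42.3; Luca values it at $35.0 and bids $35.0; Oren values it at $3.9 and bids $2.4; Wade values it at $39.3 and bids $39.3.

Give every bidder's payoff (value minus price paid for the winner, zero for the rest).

Payoffs: Ren $0.0, Kai $3.0, Luca $0.0, Oren $0.0, Wade $0.0.

Ordered from highest: Kai $42.3, then Wade $39.3, then Luca $35.0, then Ren $11.1, then Oren $2.4.
Kai has the top bid and wins; the price is the second-highest bid, $39.3.
Kai's payoff = $42.3 − $39.3 = $3.0. All other bidders lose, so their payoff is 0.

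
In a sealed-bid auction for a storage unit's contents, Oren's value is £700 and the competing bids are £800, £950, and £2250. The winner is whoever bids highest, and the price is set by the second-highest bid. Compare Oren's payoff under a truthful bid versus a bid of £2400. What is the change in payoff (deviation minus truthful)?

Payoff change: -£1550.

The highest competing bid is £2250.
Bidding truthfully at £700: the top bid is £2250 (a rival), so Oren loses. Payoff = £0.
Bidding £2400: Oren has the top bid, wins, and pays the second-highest bid £2250. Payoff = £700 − £2250 = -£1550.
Change = -£1550 − £0 = -£1550.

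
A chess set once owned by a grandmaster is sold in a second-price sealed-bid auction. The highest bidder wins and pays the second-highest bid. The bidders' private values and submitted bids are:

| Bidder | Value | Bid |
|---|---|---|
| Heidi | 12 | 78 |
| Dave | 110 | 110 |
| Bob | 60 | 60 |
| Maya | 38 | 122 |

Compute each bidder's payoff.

Payoffs: Heidi 0, Dave 0, Bob 0, Maya -72.

Bids in descending order: Maya 122; Dave 110; Heidi 78; Bob 60.
Maya has the top bid and wins; the price is the second-highest bid, 110.
Maya's payoff = 38 − 110 = -72. All other bidders lose, so their payoff is 0.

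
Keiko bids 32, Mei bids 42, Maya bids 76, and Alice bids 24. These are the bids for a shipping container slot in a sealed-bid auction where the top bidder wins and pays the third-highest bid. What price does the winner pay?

Bids in descending order: Maya 76; Mei 42; Keiko 32; Alice 24.
Maya is the highest bidder, so Maya wins.
Under the third-price rule, the price is the third-highest bid: 32.

Price paid: 32.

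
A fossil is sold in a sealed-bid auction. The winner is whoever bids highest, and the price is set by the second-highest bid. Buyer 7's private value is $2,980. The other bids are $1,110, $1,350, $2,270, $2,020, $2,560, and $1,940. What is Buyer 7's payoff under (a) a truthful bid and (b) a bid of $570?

(a) $420  (b) $0

The highest competing bid is $2,560.
Bidding truthfully at $2,980: Buyer 7 has the top bid, wins, and pays the second-highest bid $2,560. Payoff = $2,980 − $2,560 = $420.
Bidding $570: the top bid is $2,560 (a rival), so Buyer 7 loses. Payoff = $0.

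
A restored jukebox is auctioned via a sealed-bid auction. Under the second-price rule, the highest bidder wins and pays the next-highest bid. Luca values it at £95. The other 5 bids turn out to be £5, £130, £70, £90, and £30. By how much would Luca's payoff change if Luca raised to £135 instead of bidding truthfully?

The highest competing bid is £130.
Bidding truthfully at £95: the top bid is £130 (a rival), so Luca loses. Payoff = £0.
Bidding £135: Luca has the top bid, wins, and pays the second-highest bid £130. Payoff = £95 − £130 = -£35.
Change = -£35 − £0 = -£35.

Payoff change: -£35.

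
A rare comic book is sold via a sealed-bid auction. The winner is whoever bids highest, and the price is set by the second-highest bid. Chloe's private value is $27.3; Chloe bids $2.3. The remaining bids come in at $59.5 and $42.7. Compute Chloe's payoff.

$0.0

Highest competing bid: $59.5.
Chloe's bid $2.3 is not the highest, so Chloe loses, pays nothing, and earns zero payoff.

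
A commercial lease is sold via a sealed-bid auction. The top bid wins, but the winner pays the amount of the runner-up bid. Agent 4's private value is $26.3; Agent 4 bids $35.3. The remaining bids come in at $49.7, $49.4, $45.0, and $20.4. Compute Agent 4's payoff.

The bidder's payoff: $0.0.

Highest competing bid: $49.7.
Agent 4's bid $35.3 is not the highest, so Agent 4 loses, pays nothing, and earns zero payoff.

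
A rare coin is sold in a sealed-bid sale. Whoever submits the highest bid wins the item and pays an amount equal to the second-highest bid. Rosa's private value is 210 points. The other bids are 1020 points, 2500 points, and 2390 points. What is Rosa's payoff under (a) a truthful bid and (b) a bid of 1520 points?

The highest competing bid is 2500 points.
Bidding truthfully at 210 points: the top bid is 2500 points (a rival), so Rosa loses. Payoff = 0 points.
Bidding 1520 points: the top bid is 2500 points (a rival), so Rosa loses. Payoff = 0 points.

Truthful: 0 points; alternative: 0 points.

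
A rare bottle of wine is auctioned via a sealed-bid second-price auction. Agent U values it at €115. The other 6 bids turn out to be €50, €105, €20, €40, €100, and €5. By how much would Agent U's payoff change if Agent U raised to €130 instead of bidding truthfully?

The highest competing bid is €105.
Bidding truthfully at €115: Agent U has the top bid, wins, and pays the second-highest bid €105. Payoff = €115 − €105 = €10.
Bidding €130: Agent U has the top bid, wins, and pays the second-highest bid €105. Payoff = €115 − €105 = €10.
Change = €10 − €10 = €0.
The bid only affects whether you win, not the price — here both bids land on the same side of the top rival bid, so the deviation is payoff-neutral.

€0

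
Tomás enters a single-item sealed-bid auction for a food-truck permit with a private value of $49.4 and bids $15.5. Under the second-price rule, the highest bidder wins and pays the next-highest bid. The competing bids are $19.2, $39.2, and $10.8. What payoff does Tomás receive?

Tomás's payoff: $0.0.

Highest competing bid: $39.2.
Tomás's bid $15.5 is not the highest, so Tomás loses, pays nothing, and earns zero payoff.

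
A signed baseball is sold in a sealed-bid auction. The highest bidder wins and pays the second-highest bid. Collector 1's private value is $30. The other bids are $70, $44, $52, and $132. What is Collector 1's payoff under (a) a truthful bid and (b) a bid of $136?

(a) $0  (b) -$102

The highest competing bid is $132.
Bidding truthfully at $30: the top bid is $132 (a rival), so Collector 1 loses. Payoff = $0.
Bidding $136: Collector 1 has the top bid, wins, and pays the second-highest bid $132. Payoff = $30 − $132 = -$102.
Deviating from a truthful bid can only lose payoff in a second-price auction — never gain.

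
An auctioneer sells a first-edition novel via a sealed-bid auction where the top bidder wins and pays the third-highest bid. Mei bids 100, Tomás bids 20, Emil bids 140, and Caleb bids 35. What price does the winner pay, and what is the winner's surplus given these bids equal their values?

Bids in descending order: Emil 140, then Mei 100, then Caleb 35, then Tomás 20.
Emil is the highest bidder, so Emil wins.
Under the third-price rule, the price is the third-highest bid: 35.
Surplus = 140 − 35 = 105.

The winner pays 35 for a surplus of 105.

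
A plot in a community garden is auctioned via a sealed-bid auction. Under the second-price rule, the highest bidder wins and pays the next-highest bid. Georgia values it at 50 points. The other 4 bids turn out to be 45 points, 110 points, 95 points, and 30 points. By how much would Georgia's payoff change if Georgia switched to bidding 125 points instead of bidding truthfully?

The highest competing bid is 110 points.
Bidding truthfully at 50 points: the top bid is 110 points (a rival), so Georgia loses. Payoff = 0 points.
Bidding 125 points: Georgia has the top bid, wins, and pays the second-highest bid 110 points. Payoff = 50 points − 110 points = -60 points.
Change = -60 points − 0 points = -60 points.
This is the dominant-strategy logic: truthful bidding weakly beats any alternative.

-60 points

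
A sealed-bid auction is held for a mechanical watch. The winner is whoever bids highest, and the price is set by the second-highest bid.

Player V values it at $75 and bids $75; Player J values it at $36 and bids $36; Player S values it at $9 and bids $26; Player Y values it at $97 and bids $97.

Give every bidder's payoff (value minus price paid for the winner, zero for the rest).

Sorted high to low: Player Y $97; Player V $75; Player J $36; Player S $26.
Player Y has the top bid and wins; the price is the second-highest bid, $75.
Player Y's payoff = $97 − $75 = $22. All other bidders lose, so their payoff is 0.

Player V $0, Player J $0, Player S $0, Player Y $22.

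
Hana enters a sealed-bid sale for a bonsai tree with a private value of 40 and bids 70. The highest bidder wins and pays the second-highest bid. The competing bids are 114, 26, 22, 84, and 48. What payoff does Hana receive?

0

Highest competing bid: 114.
Hana's bid 70 is not the highest, so Hana loses, pays nothing, and earns zero payoff.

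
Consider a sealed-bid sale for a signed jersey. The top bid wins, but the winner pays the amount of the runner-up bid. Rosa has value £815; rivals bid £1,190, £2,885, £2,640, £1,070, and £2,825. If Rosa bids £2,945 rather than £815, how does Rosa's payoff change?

The highest competing bid is £2,885.
Bidding truthfully at £815: the top bid is £2,885 (a rival), so Rosa loses. Payoff = £0.
Bidding £2,945: Rosa has the top bid, wins, and pays the second-highest bid £2,885. Payoff = £815 − £2,885 = -£2,070.
Change = -£2,070 − £0 = -£2,070.

Change in payoff: -£2,070.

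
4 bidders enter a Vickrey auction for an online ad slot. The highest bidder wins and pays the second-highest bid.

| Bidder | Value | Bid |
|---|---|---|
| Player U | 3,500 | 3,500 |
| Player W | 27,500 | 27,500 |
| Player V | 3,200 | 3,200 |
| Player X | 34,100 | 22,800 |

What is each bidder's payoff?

Player U 0, Player W 4,700, Player V 0, Player X 0.

Sorted high to low: Player W 27,500; Player X 22,800; Player U 3,500; Player V 3,200.
Player W has the top bid and wins; the price is the second-highest bid, 22,800.
Player W's payoff = 27,500 − 22,800 = 4,700. All other bidders lose, so their payoff is 0.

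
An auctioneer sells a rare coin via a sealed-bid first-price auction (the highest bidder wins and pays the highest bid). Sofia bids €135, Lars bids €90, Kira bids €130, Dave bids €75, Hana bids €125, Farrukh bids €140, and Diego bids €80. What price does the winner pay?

Bids in descending order: Farrukh €140, then Sofia €135, then Kira €130, then Hana €125, then Lars €90, then Diego €80, then Dave €75.
Farrukh is the highest bidder, so Farrukh wins.
Under the first-price rule, the price is the highest bid: €140.

The winner pays €140.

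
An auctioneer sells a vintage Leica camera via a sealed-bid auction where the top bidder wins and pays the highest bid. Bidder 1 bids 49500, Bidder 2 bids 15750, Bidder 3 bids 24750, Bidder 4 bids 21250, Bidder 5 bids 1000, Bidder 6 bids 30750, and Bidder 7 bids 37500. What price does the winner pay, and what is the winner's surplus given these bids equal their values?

Price 49500; surplus 0.

Sorted high to low: Bidder 1 49500 > Bidder 7 37500 > Bidder 6 30750 > Bidder 3 24750 > Bidder 4 21250 > Bidder 2 15750 > Bidder 5 1000.
Bidder 1 is the highest bidder, so Bidder 1 wins.
Under the first-price rule, the price is the highest bid: 49500.
Surplus = 49500 − 49500 = 0.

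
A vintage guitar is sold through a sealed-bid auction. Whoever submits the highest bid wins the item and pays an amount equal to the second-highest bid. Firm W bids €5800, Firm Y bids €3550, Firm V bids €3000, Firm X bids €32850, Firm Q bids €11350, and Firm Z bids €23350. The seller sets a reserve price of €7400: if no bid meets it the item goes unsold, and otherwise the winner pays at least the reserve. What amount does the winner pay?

Price paid: €23350.

Sorted high to low: Firm X €32850, then Firm Z €23350, then Firm Q €11350, then Firm W €5800, then Firm Y €3550, then Firm V €3000.
Firm X has the highest bid, so Firm X wins.
The second-highest bid is €23350, which exceeds the reserve, so that sets the price.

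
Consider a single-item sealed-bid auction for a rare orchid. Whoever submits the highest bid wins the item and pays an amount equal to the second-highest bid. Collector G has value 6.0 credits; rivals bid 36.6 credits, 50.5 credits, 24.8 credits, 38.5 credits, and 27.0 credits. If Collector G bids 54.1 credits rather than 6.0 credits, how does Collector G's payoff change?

The highest competing bid is 50.5 credits.
Bidding truthfully at 6.0 credits: the top bid is 50.5 credits (a rival), so Collector G loses. Payoff = 0.0 credits.
Bidding 54.1 credits: Collector G has the top bid, wins, and pays the second-highest bid 50.5 credits. Payoff = 6.0 credits − 50.5 credits = -44.5 credits.
Change = -44.5 credits − 0.0 credits = -44.5 credits.

Change in payoff: -44.5 credits.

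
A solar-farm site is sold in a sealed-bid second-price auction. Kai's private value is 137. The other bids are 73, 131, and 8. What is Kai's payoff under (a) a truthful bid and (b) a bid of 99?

The highest competing bid is 131.
Bidding truthfully at 137: Kai has the top bid, wins, and pays the second-highest bid 131. Payoff = 137 − 131 = 6.
Bidding 99: the top bid is 131 (a rival), so Kai loses. Payoff = 0.

(a) 6  (b) 0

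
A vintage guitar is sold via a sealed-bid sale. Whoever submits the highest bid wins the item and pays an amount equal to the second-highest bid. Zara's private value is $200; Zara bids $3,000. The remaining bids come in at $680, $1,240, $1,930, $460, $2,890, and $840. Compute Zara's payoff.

-$2,690

Highest competing bid: $2,890.
Zara's bid $3,000 is the highest overall, so Zara wins and pays the second-highest bid, $2,890.
Payoff = value − price = $200 − $2,890 = -$2,690.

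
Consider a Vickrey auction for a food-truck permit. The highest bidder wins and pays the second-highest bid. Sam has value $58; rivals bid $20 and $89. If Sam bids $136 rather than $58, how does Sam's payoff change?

Change in payoff: -$31.

The highest competing bid is $89.
Bidding truthfully at $58: the top bid is $89 (a rival), so Sam loses. Payoff = $0.
Bidding $136: Sam has the top bid, wins, and pays the second-highest bid $89. Payoff = $58 − $89 = -$31.
Change = -$31 − $0 = -$31.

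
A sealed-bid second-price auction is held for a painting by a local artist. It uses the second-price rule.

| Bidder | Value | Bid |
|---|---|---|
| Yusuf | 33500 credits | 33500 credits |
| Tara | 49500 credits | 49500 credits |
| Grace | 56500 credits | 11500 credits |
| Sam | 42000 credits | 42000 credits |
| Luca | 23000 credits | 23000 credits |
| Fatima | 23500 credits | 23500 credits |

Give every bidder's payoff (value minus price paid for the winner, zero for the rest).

Ranking the bids: Tara 49500 credits > Sam 42000 credits > Yusuf 33500 credits > Fatima 23500 credits > Luca 23000 credits > Grace 11500 credits.
Tara has the top bid and wins; the price is the second-highest bid, 42000 credits.
Tara's payoff = 49500 credits − 42000 credits = 7500 credits. All other bidders lose, so their payoff is 0.

Yusuf 0 credits, Tara 7500 credits, Grace 0 credits, Sam 0 credits, Luca 0 credits, Fatima 0 credits.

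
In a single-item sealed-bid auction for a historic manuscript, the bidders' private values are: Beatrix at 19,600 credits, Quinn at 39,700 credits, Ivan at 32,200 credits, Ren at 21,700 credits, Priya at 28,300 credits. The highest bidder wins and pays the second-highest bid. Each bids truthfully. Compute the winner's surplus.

Winner's surplus: 7,500 credits.

Sorted high to low: Quinn 39,700 credits; Ivan 32,200 credits; Priya 28,300 credits; Ren 21,700 credits; Beatrix 19,600 credits.
Quinn wins with the top bid and pays the second-highest, 32,200 credits.
Surplus = 39,700 credits − 32,200 credits = 7,500 credits.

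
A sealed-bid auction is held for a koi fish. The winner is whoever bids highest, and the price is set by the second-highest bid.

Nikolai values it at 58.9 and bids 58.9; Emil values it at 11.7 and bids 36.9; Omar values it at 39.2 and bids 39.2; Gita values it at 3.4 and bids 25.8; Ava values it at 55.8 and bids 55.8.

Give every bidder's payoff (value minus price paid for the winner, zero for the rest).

Bids in descending order: Nikolai 58.9; Ava 55.8; Omar 39.2; Emil 36.9; Gita 25.8.
Nikolai has the top bid and wins; the price is the second-highest bid, 55.8.
Nikolai's payoff = 58.9 − 55.8 = 3.1. All other bidders lose, so their payoff is 0.

Nikolai 3.1, Emil 0.0, Omar 0.0, Gita 0.0, Ava 0.0.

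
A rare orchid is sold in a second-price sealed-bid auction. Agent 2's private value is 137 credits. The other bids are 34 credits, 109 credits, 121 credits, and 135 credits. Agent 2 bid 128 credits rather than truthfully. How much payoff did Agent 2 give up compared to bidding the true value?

Payoff forgone: 2 credits.

The highest competing bid is 135 credits.
Bidding truthfully at 137 credits: Agent 2 has the top bid, wins, and pays the second-highest bid 135 credits. Payoff = 137 credits − 135 credits = 2 credits.
Bidding 128 credits: the top bid is 135 credits (a rival), so Agent 2 loses. Payoff = 0 credits.
Regret = truthful payoff − actual payoff = 2 credits − 0 credits = 2 credits.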